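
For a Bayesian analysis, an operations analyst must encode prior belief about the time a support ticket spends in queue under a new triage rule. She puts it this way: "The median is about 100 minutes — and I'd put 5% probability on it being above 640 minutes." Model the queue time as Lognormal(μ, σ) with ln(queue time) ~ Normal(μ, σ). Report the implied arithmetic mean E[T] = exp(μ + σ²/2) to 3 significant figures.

If T ~ Lognormal(μ,σ) then ln T ~ Normal(μ,σ), so the p-quantile of ln T is μ + z_p·σ.
ln(100) = 4.605 and ln(640) = 6.461; z_{0.5} = 0, z_{0.95} = 1.645.
σ = (6.461 − 4.605)/(1.645 − (0)) = 1.129.
μ = 4.605 − (0)·1.129 = 4.605.
E[T] = exp(μ + σ²/2) = exp(4.605 + 0.6368) = 189 minutes.

E[T] ≈ 189 minutes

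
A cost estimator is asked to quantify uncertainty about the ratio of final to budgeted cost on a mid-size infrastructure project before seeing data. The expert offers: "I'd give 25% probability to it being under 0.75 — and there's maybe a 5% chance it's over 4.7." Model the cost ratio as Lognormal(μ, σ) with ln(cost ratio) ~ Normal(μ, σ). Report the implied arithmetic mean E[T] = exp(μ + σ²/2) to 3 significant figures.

E[T] ≈ 1.75

If T ~ Lognormal(μ,σ) then ln T ~ Normal(μ,σ), so the p-quantile of ln T is μ + z_p·σ.
ln(0.75) = -0.2877 and ln(4.7) = 1.548; z_{0.25} = -0.6745, z_{0.95} = 1.645.
σ = (1.548 − -0.2877)/(1.645 − (-0.6745)) = 0.791.
μ = -0.2877 − (-0.6745)·0.791 = 0.246.
E[T] = exp(μ + σ²/2) = exp(0.246 + 0.3131) = 1.75.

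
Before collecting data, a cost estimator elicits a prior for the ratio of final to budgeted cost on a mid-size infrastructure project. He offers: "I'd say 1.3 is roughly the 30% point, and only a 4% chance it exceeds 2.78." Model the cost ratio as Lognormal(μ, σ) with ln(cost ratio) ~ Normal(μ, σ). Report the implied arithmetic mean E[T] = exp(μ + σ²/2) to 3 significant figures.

E[T] ≈ 1.64

If T ~ Lognormal(μ,σ) then ln T ~ Normal(μ,σ), so the p-quantile of ln T is μ + z_p·σ.
ln(1.3) = 0.2624 and ln(2.78) = 1.022; z_{0.3} = -0.5244, z_{0.96} = 1.751.
σ = (1.022 − 0.2624)/(1.751 − (-0.5244)) = 0.334.
μ = 0.2624 − (-0.5244)·0.334 = 0.438.
E[T] = exp(μ + σ²/2) = exp(0.438 + 0.0558) = 1.64.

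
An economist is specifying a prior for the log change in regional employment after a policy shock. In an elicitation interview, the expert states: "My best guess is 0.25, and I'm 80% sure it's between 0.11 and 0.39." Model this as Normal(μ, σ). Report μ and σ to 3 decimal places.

A symmetric 80% interval runs μ ± z·σ with z = 1.282.
Half-width = 0.14, so σ = 0.14/1.282 = 0.109.
μ is the stated best guess, 0.250.

μ = 0.250, σ = 0.109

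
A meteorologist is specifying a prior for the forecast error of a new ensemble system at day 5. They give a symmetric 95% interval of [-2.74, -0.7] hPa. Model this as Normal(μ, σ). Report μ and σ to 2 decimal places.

μ = -1.72, σ = 0.52

A symmetric 95% interval runs μ ± z·σ with z = 1.96.
Half-width = 1.02, so σ = 1.02/1.96 = 0.52.
μ is the interval midpoint, -1.72.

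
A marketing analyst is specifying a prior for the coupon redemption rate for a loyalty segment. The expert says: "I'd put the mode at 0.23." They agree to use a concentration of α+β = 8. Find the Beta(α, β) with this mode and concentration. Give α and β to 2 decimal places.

For α,β > 1 the Beta mode is (α−1)/(α+β−2). With α+β = 8, the mode is (α−1)/6.
Set (α−1)/6 = 0.23 → α = 1 + 0.23·6 = 2.38.
β = 8 − α = 5.62.

α = 2.38, β = 5.62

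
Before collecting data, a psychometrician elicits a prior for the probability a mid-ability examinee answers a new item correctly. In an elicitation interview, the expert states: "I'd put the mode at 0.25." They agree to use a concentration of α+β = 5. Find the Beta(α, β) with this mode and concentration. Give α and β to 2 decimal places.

For α,β > 1 the Beta mode is (α−1)/(α+β−2). With α+β = 5, the mode is (α−1)/3.
Set (α−1)/3 = 0.25 → α = 1 + 0.25·3 = 1.75.
β = 5 − α = 3.25.

α = 1.75, β = 3.25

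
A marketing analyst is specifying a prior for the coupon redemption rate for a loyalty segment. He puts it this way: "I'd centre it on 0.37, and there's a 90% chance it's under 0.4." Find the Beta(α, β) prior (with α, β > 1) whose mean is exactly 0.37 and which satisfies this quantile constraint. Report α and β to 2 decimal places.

With mean 0.37 fixed, write α = 0.37s, β = 0.63s where s = α+β.
Need P(θ < 0.4) = 0.9 under Beta(0.37s, 0.63s). Normal approximation: (q−m)/√(m(1−m)/s) ≈ z_{0.9} = 1.28, so s ≈ 0.37·0.63·(1.28)²/(0.4−0.37)² = 425.4.
At s = 425.4: P(θ<0.4) ≈ 0.899. Adjusting to match 0.9 gives s ≈ 428.69.
So α = 0.37·428.69 ≈ 158.61, β = 0.63·428.69 ≈ 270.07.

α ≈ 158.61, β ≈ 270.07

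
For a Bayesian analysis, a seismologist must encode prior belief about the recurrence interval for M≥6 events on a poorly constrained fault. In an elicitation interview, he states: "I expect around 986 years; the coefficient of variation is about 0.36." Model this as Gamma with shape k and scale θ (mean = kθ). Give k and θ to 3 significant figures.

k ≈ 7.72, θ ≈ 128

For Gamma(k, scale θ): mean = kθ, variance = kθ², so CV = 1/√k.
CV = 0.36, hence k = 1/CV² = 7.72.
Then θ = mean/k = 986/7.72 = 128.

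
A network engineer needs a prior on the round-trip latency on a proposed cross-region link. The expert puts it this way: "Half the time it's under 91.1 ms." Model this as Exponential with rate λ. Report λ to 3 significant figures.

Exponential median = ln 2 / λ, so λ = ln 2 / 91.1 = 0.00761.

λ ≈ 0.00761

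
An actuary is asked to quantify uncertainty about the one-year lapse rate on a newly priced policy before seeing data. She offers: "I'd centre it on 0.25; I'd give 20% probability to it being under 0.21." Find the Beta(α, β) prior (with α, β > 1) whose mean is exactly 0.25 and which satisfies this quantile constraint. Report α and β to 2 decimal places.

α ≈ 21.26, β ≈ 63.79

With mean 0.25 fixed, write α = 0.25s, β = 0.75s where s = α+β.
Need P(θ < 0.21) = 0.2 under Beta(0.25s, 0.75s). Normal approximation: (q−m)/√(m(1−m)/s) ≈ z_{0.2} = -0.842, so s ≈ 0.25·0.75·(-0.842)²/(0.21−0.25)² = 83.0.
At s = 83.0: P(θ<0.21) ≈ 0.203. Adjusting to match 0.2 gives s ≈ 85.06.
So α = 0.25·85.06 ≈ 21.26, β = 0.75·85.06 ≈ 63.79.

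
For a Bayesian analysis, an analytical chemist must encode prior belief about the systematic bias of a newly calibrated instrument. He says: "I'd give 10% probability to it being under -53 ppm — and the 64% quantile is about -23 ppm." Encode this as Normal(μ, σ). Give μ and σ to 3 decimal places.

For Normal(μ,σ), the p-quantile is μ + z_p·σ. Here z_{0.1} = -1.282, z_{0.64} = 0.3585.
So -53 = μ − 1.282σ and -23 = μ + 0.3585σ.
Subtracting: σ = (-23 − -53)/(0.3585 − (-1.282)) = 18.293.
Then μ = -53 − (-1.282)·18.293 = -29.557.

μ = -29.557, σ = 18.293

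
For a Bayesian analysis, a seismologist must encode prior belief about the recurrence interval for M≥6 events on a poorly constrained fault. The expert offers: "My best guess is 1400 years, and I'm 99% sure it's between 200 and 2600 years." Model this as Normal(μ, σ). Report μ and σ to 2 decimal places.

μ = 1400.00, σ = 465.87

A symmetric 99% interval runs μ ± z·σ with z = 2.576.
Half-width = 1200, so σ = 1200/2.576 = 465.87.
μ is the stated best guess, 1400.00.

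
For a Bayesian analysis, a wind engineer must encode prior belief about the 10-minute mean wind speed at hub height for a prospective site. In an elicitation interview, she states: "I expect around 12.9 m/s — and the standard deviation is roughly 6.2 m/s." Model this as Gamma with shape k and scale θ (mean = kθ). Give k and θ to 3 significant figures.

k ≈ 4.33, θ ≈ 2.98

For Gamma(k, scale θ): mean = kθ, variance = kθ², so CV = 1/√k.
CV = SD/mean = 6.2/12.9 = 0.4806, hence k = 1/CV² = 4.33.
Then θ = mean/k = 12.9/4.33 = 2.98.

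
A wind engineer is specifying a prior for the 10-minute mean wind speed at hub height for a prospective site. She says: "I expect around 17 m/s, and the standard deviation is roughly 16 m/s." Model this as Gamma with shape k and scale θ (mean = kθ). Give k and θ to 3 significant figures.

For Gamma(k, scale θ): mean = kθ, variance = kθ², so CV = 1/√k.
CV = SD/mean = 16/17 = 0.9412, hence k = 1/CV² = 1.13.
Then θ = mean/k = 17/1.13 = 15.1.

k ≈ 1.13, θ ≈ 15.1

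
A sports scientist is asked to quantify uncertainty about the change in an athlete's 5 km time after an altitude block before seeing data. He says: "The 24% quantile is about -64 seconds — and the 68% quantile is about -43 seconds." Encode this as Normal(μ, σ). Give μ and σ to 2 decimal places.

μ = -51.37, σ = 17.89

The p-quantile of Normal(μ,σ) is μ + z_p·σ, with z_{0.24} = -0.7063 and z_{0.68} = 0.4677.
Eliminate σ: μ = (z₂·x₁ − z₁·x₂)/(z₂ − z₁) = (0.4677·-64 − (-0.7063)·-43)/1.174 = -51.37.
Then σ = (x₂ − x₁)/(z₂ − z₁) = (-43 − -64)/1.174 = 17.89.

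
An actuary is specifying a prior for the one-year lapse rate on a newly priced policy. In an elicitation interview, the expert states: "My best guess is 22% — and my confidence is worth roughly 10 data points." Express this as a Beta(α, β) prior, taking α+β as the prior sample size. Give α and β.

Under the effective-sample-size interpretation, Beta(α, β) has prior mean α/(α+β) and prior sample size α+β.
So α+β = 10 and α/(α+β) = 0.22, giving α = 0.22·10 = 2.2 and β = 10 − 2.2 = 7.8.

α = 2.2, β = 7.8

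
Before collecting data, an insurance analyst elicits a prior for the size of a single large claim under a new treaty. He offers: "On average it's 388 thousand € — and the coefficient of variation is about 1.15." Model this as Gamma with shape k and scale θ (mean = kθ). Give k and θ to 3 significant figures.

For Gamma(k, scale θ): mean = kθ, variance = kθ², so CV = 1/√k.
CV = 1.15, hence k = 1/CV² = 0.756.
Then θ = mean/k = 388/0.756 = 513.

k ≈ 0.756, θ ≈ 513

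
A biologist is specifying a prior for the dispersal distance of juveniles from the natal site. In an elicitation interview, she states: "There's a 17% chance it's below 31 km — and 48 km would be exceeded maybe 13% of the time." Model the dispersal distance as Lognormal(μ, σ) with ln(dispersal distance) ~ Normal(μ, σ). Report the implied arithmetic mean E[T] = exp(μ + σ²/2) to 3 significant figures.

E[T] ≈ 38.7 km

If T ~ Lognormal(μ,σ) then ln T ~ Normal(μ,σ), so the p-quantile of ln T is μ + z_p·σ.
ln(31) = 3.434 and ln(48) = 3.871; z_{0.17} = -0.9542, z_{0.87} = 1.126.
σ = (3.871 − 3.434)/(1.126 − (-0.9542)) = 0.210.
μ = 3.434 − (-0.9542)·0.210 = 3.634.
E[T] = exp(μ + σ²/2) = exp(3.634 + 0.0221) = 38.7 km.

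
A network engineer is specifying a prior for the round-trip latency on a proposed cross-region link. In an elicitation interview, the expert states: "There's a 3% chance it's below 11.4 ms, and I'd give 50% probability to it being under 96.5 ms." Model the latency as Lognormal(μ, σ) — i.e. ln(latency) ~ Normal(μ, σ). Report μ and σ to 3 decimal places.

If T ~ Lognormal(μ,σ) then ln T ~ Normal(μ,σ), so the p-quantile of ln T is μ + z_p·σ.
ln(11.4) = 2.434 and ln(96.5) = 4.57; z_{0.03} = -1.881, z_{0.5} = 0.
σ = (4.57 − 2.434)/(0 − (-1.881)) = 1.136.
μ = 2.434 − (-1.881)·1.136 = 4.570.

μ ≈ 4.570, σ ≈ 1.136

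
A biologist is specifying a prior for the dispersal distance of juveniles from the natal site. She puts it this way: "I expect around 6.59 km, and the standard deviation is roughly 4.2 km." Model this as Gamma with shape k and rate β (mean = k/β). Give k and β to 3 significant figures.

k ≈ 2.46, β ≈ 0.374

For Gamma(k, rate β): mean = k/β, variance = k/β², so CV = 1/√k.
CV = SD/mean = 4.2/6.59 = 0.6373, hence k = 1/CV² = 2.46.
Then β = k/mean = 2.46/6.59 = 0.374.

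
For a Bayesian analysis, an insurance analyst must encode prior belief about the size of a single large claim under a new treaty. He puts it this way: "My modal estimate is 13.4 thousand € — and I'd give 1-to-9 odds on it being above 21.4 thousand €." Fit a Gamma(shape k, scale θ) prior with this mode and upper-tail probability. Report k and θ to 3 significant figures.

Gamma(k,θ) with k>1 has mode (k−1)θ, so θ = 13.4/(k−1).
Need P(X < 21.4) = 0.9 with θ tied to k this way. Start at k = 2, θ = 13.4: P(X<21.4) ≈ 0.474.
Too low — raise k to concentrate. Iterating converges to k ≈ 9.57.
Then θ = 13.4/(9.57−1) ≈ 1.56.

k ≈ 9.57, θ ≈ 1.56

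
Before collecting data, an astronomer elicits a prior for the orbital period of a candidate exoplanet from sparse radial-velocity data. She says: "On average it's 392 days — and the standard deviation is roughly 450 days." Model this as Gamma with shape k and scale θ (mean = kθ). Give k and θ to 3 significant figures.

For Gamma(k, scale θ): mean = kθ, variance = kθ², so CV = 1/√k.
CV = SD/mean = 450/392 = 1.148, hence k = 1/CV² = 0.759.
Then θ = mean/k = 392/0.759 = 517.

k ≈ 0.759, θ ≈ 517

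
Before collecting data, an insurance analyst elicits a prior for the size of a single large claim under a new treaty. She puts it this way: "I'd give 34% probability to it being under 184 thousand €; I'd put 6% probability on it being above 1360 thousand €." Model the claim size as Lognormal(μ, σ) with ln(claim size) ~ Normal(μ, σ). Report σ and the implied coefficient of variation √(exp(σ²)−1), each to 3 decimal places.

σ ≈ 1.017, CV ≈ 1.346

If T ~ Lognormal(μ,σ) then ln T ~ Normal(μ,σ), so the p-quantile of ln T is μ + z_p·σ.
ln(184) = 5.215 and ln(1360) = 7.215; z_{0.34} = -0.4125, z_{0.94} = 1.555.
σ = (7.215 − 5.215)/(1.555 − (-0.4125)) = 1.017.
μ = 5.215 − (-0.4125)·1.017 = 5.634.
CV = √(exp(σ²)−1) = √(exp(1.0339)−1) = 1.346.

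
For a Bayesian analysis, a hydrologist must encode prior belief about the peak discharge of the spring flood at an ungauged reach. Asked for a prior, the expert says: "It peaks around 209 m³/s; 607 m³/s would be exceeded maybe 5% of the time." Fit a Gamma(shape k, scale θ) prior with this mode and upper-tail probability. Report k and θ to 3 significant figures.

k ≈ 3.34, θ ≈ 89.2

Gamma(k,θ) with k>1 has mode (k−1)θ, so θ = 209/(k−1).
Need P(X < 607) = 0.95 with θ tied to k this way. Start at k = 2, θ = 209: P(X<607) ≈ 0.786.
Too low — raise k to concentrate. Iterating converges to k ≈ 3.34.
Then θ = 209/(3.34−1) ≈ 89.2.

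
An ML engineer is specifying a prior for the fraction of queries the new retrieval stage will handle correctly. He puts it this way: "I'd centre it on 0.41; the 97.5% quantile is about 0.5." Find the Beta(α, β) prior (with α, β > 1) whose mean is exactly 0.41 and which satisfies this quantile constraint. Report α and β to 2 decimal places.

With mean 0.41 fixed, write α = 0.41s, β = 0.59s where s = α+β.
Need P(θ < 0.5) = 0.975 under Beta(0.41s, 0.59s). Normal approximation: (q−m)/√(m(1−m)/s) ≈ z_{0.975} = 1.96, so s ≈ 0.41·0.59·(1.96)²/(0.5−0.41)² = 114.7.
At s = 114.7: P(θ<0.5) ≈ 0.974. Adjusting to match 0.975 gives s ≈ 117.07.
So α = 0.41·117.07 ≈ 48.00, β = 0.59·117.07 ≈ 69.07.

α ≈ 48.00, β ≈ 69.07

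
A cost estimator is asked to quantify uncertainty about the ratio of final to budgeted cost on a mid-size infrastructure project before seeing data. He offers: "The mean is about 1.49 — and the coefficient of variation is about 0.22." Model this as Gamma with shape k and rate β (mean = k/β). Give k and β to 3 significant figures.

For Gamma(k, rate β): mean = k/β, variance = k/β², so CV = 1/√k.
CV = 0.22, hence k = 1/CV² = 20.7.
Then β = k/mean = 20.7/1.49 = 13.9.

k ≈ 20.7, β ≈ 13.9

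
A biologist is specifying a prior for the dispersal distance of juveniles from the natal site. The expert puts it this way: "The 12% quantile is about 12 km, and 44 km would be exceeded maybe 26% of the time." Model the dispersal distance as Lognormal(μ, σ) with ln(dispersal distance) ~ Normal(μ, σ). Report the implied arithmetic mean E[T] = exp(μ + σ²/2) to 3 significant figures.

E[T] ≈ 35.9 km

If T ~ Lognormal(μ,σ) then ln T ~ Normal(μ,σ), so the p-quantile of ln T is μ + z_p·σ.
ln(12) = 2.485 and ln(44) = 3.784; z_{0.12} = -1.175, z_{0.74} = 0.6433.
σ = (3.784 − 2.485)/(0.6433 − (-1.175)) = 0.715.
μ = 2.485 − (-1.175)·0.715 = 3.324.
E[T] = exp(μ + σ²/2) = exp(3.324 + 0.2553) = 35.9 km.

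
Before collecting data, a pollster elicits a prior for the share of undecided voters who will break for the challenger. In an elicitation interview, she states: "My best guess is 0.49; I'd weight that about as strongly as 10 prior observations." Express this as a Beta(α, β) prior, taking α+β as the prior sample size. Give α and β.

α = 4.9, β = 5.1

Under the effective-sample-size interpretation, Beta(α, β) has prior mean α/(α+β) and prior sample size α+β.
So α+β = 10 and α/(α+β) = 0.49, giving α = 0.49·10 = 4.9 and β = 10 − 4.9 = 5.1.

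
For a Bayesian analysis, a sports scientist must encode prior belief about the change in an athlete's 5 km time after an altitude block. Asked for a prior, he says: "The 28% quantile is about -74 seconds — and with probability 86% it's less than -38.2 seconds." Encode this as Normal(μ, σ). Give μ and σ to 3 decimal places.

The p-quantile of Normal(μ,σ) is μ + z_p·σ, with z_{0.28} = -0.5828 and z_{0.86} = 1.08.
Eliminate σ: μ = (z₂·x₁ − z₁·x₂)/(z₂ − z₁) = (1.08·-74 − (-0.5828)·-38.2)/1.663 = -61.454.
Then σ = (x₂ − x₁)/(z₂ − z₁) = (-38.2 − -74)/1.663 = 21.525.

μ = -61.454, σ = 21.525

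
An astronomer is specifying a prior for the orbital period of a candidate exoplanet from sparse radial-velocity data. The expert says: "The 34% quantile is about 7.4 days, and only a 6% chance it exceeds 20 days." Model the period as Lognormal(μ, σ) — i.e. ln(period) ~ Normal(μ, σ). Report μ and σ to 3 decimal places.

If T ~ Lognormal(μ,σ) then ln T ~ Normal(μ,σ), so the p-quantile of ln T is μ + z_p·σ.
ln(7.4) = 2.001 and ln(20) = 2.996; z_{0.34} = -0.4125, z_{0.94} = 1.555.
σ = (2.996 − 2.001)/(1.555 − (-0.4125)) = 0.505.
μ = 2.001 − (-0.4125)·0.505 = 2.210.

μ ≈ 2.210, σ ≈ 0.505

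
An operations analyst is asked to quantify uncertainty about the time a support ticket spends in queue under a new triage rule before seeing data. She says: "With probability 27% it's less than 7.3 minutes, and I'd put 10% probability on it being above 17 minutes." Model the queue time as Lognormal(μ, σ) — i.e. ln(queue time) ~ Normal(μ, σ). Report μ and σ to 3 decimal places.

μ ≈ 2.261, σ ≈ 0.446

If T ~ Lognormal(μ,σ) then ln T ~ Normal(μ,σ), so the p-quantile of ln T is μ + z_p·σ.
ln(7.3) = 1.988 and ln(17) = 2.833; z_{0.27} = -0.6128, z_{0.9} = 1.282.
σ = (2.833 − 1.988)/(1.282 − (-0.6128)) = 0.446.
μ = 1.988 − (-0.6128)·0.446 = 2.261.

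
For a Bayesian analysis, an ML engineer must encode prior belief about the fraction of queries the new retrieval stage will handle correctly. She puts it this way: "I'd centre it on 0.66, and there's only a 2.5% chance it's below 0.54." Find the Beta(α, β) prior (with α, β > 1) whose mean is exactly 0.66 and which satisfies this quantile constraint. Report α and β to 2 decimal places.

α ≈ 41.85, β ≈ 21.56

With mean 0.66 fixed, write α = 0.66s, β = 0.34s where s = α+β.
Need P(θ < 0.54) = 0.025 under Beta(0.66s, 0.34s). Normal approximation: (q−m)/√(m(1−m)/s) ≈ z_{0.025} = -1.96, so s ≈ 0.66·0.34·(-1.96)²/(0.54−0.66)² = 59.9.
At s = 59.9: P(θ<0.54) ≈ 0.028. Adjusting to match 0.025 gives s ≈ 63.41.
So α = 0.66·63.41 ≈ 41.85, β = 0.34·63.41 ≈ 21.56.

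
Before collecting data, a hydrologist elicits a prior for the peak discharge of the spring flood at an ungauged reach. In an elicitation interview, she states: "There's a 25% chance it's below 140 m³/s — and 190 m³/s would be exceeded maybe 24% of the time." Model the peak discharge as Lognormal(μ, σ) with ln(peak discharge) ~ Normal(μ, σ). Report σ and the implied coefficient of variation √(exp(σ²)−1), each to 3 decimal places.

If T ~ Lognormal(μ,σ) then ln T ~ Normal(μ,σ), so the p-quantile of ln T is μ + z_p·σ.
ln(140) = 4.942 and ln(190) = 5.247; z_{0.25} = -0.6745, z_{0.76} = 0.7063.
σ = (5.247 − 4.942)/(0.7063 − (-0.6745)) = 0.221.
μ = 4.942 − (-0.6745)·0.221 = 5.091.
CV = √(exp(σ²)−1) = √(exp(0.0489)−1) = 0.224.

σ ≈ 0.221, CV ≈ 0.224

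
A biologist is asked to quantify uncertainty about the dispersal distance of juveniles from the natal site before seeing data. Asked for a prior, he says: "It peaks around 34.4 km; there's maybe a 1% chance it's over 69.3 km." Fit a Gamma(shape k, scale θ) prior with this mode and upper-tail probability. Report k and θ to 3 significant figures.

k ≈ 11, θ ≈ 3.44

Gamma(k,θ) with k>1 has mode (k−1)θ, so θ = 34.4/(k−1).
Need P(X < 69.3) = 0.99 with θ tied to k this way. Start at k = 2, θ = 34.4: P(X<69.3) ≈ 0.598.
Too low — raise k to concentrate. Iterating converges to k ≈ 11.
Then θ = 34.4/(11−1) ≈ 3.44.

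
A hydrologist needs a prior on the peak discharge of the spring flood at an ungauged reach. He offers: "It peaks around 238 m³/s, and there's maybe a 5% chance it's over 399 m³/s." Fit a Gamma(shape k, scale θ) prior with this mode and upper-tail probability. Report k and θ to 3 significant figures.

Gamma(k,θ) with k>1 has mode (k−1)θ, so θ = 238/(k−1).
Need P(X < 399) = 0.95 with θ tied to k this way. Start at k = 2, θ = 238: P(X<399) ≈ 0.499.
Too low — raise k to concentrate. Iterating converges to k ≈ 11.5.
Then θ = 238/(11.5−1) ≈ 22.8.

k ≈ 11.5, θ ≈ 22.8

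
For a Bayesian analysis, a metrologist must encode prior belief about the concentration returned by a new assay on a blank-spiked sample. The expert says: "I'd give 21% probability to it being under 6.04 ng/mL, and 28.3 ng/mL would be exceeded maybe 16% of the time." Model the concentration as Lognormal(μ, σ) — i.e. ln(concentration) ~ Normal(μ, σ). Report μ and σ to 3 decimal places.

μ ≈ 2.490, σ ≈ 0.858

If T ~ Lognormal(μ,σ) then ln T ~ Normal(μ,σ), so the p-quantile of ln T is μ + z_p·σ.
ln(6.04) = 1.798 and ln(28.3) = 3.343; z_{0.21} = -0.8064, z_{0.84} = 0.9945.
σ = (3.343 − 1.798)/(0.9945 − (-0.8064)) = 0.858.
μ = 1.798 − (-0.8064)·0.858 = 2.490.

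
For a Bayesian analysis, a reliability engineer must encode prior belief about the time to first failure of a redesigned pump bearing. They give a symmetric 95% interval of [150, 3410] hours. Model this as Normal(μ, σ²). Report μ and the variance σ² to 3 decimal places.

A symmetric 95% interval runs μ ± z·σ with z = 1.96.
Half-width = 1630, so σ = 1630/1.96 = 831.6479 and σ² = 691638.287.
μ is the interval midpoint, 1780.000.

μ = 1780.000, σ² = 691638.287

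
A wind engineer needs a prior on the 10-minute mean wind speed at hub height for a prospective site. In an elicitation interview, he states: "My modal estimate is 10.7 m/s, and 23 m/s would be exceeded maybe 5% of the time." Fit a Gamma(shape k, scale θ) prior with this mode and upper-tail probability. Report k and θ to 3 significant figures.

Gamma(k,θ) with k>1 has mode (k−1)θ, so θ = 10.7/(k−1).
Need P(X < 23) = 0.95 with θ tied to k this way. Start at k = 2, θ = 10.7: P(X<23) ≈ 0.633.
Too low — raise k to concentrate. Iterating converges to k ≈ 5.71.
Then θ = 10.7/(5.71−1) ≈ 2.27.

k ≈ 5.71, θ ≈ 2.27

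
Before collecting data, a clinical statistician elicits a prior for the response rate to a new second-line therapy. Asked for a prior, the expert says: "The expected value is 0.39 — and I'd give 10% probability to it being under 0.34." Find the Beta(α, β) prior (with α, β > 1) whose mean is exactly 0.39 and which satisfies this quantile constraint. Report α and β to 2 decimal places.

α ≈ 60.06, β ≈ 93.93

With mean 0.39 fixed, write α = 0.39s, β = 0.61s where s = α+β.
Need P(θ < 0.34) = 0.1 under Beta(0.39s, 0.61s). Normal approximation: (q−m)/√(m(1−m)/s) ≈ z_{0.1} = -1.28, so s ≈ 0.39·0.61·(-1.28)²/(0.34−0.39)² = 156.3.
At s = 156.3: P(θ<0.34) ≈ 0.098. Adjusting to match 0.1 gives s ≈ 153.99.
So α = 0.39·153.99 ≈ 60.06, β = 0.61·153.99 ≈ 93.93.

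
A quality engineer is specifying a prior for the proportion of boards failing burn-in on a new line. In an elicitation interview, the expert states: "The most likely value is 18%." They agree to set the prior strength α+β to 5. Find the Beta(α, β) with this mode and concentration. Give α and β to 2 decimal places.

α = 1.54, β = 3.46

For α,β > 1 the Beta mode is (α−1)/(α+β−2). With α+β = 5, the mode is (α−1)/3.
Set (α−1)/3 = 0.18 → α = 1 + 0.18·3 = 1.54.
β = 5 − α = 3.46.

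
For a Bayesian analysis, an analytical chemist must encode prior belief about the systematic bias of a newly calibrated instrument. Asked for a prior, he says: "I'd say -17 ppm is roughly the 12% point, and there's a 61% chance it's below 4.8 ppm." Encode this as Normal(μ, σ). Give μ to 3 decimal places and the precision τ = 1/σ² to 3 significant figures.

μ = 0.613, τ = 0.00445

For Normal(μ,σ), the p-quantile is μ + z_p·σ. Here z_{0.12} = -1.175, z_{0.61} = 0.2793.
So -17 = μ − 1.175σ and 4.8 = μ + 0.2793σ.
Subtracting: σ = (4.8 − -17)/(0.2793 − (-1.175)) = 14.990.
Then μ = -17 − (-1.175)·14.990 = 0.613.
Precision τ = 1/σ² = 1/14.99² = 0.00445.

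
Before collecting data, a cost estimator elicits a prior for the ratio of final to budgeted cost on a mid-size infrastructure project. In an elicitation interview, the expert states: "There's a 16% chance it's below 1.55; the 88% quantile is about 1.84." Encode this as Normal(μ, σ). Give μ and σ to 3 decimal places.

μ = 1.683, σ = 0.134

For Normal(μ,σ), the p-quantile is μ + z_p·σ. Here z_{0.16} = -0.9945, z_{0.88} = 1.175.
So 1.55 = μ − 0.9945σ and 1.84 = μ + 1.175σ.
Subtracting: σ = (1.84 − 1.55)/(1.175 − (-0.9945)) = 0.134.
Then μ = 1.55 − (-0.9945)·0.134 = 1.683.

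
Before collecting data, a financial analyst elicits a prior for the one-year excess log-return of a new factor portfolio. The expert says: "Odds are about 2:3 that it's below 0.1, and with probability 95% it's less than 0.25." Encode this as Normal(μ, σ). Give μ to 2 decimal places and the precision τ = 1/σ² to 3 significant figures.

For Normal(μ,σ), the p-quantile is μ + z_p·σ. Here z_{0.4} = -0.2533, z_{0.95} = 1.645.
So 0.1 = μ − 0.2533σ and 0.25 = μ + 1.645σ.
Subtracting: σ = (0.25 − 0.1)/(1.645 − (-0.2533)) = 0.08.
Then μ = 0.1 − (-0.2533)·0.08 = 0.12.
Precision τ = 1/σ² = 1/0.07902² = 160.

μ = 0.12, τ = 160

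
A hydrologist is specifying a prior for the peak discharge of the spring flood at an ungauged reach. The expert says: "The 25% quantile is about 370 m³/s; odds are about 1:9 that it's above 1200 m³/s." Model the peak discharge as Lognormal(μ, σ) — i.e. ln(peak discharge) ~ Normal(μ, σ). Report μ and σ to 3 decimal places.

μ ≈ 6.319, σ ≈ 0.602

If T ~ Lognormal(μ,σ) then ln T ~ Normal(μ,σ), so the p-quantile of ln T is μ + z_p·σ.
ln(370) = 5.914 and ln(1200) = 7.09; z_{0.25} = -0.6745, z_{0.9} = 1.282.
σ = (7.09 − 5.914)/(1.282 − (-0.6745)) = 0.602.
μ = 5.914 − (-0.6745)·0.602 = 6.319.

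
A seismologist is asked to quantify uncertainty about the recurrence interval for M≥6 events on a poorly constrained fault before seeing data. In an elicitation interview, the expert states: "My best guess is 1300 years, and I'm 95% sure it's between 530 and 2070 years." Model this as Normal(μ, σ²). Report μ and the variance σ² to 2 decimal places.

μ = 1300.00, σ² = 154342.41

A symmetric 95% interval runs μ ± z·σ with z = 1.96.
Half-width = 770, so σ = 770/1.96 = 392.864 and σ² = 154342.41.
μ is the stated best guess, 1300.00.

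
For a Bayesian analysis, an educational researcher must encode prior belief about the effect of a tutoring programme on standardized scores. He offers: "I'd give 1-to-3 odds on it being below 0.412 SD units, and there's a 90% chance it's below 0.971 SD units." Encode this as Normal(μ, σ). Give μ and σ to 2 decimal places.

For Normal(μ,σ), the p-quantile is μ + z_p·σ. Here z_{0.25} = -0.6745, z_{0.9} = 1.282.
So 0.412 = μ − 0.6745σ and 0.971 = μ + 1.282σ.
Subtracting: σ = (0.971 − 0.412)/(1.282 − (-0.6745)) = 0.29.
Then μ = 0.412 − (-0.6745)·0.29 = 0.60.

μ = 0.60, σ = 0.29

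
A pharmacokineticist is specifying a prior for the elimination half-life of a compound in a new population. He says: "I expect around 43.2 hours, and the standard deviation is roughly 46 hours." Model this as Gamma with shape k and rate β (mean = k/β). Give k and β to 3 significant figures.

k ≈ 0.882, β ≈ 0.0204

For Gamma(k, rate β): mean = k/β, variance = k/β², so CV = 1/√k.
CV = SD/mean = 46/43.2 = 1.065, hence k = 1/CV² = 0.882.
Then β = k/mean = 0.882/43.2 = 0.0204.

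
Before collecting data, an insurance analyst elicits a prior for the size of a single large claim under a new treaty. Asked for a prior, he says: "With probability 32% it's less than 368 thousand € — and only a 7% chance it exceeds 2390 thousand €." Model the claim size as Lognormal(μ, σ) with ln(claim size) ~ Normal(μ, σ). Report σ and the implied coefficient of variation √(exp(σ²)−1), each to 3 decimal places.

σ ≈ 0.963, CV ≈ 1.235

If T ~ Lognormal(μ,σ) then ln T ~ Normal(μ,σ), so the p-quantile of ln T is μ + z_p·σ.
ln(368) = 5.908 and ln(2390) = 7.779; z_{0.32} = -0.4677, z_{0.93} = 1.476.
σ = (7.779 − 5.908)/(1.476 − (-0.4677)) = 0.963.
μ = 5.908 − (-0.4677)·0.963 = 6.358.
CV = √(exp(σ²)−1) = √(exp(0.9268)−1) = 1.235.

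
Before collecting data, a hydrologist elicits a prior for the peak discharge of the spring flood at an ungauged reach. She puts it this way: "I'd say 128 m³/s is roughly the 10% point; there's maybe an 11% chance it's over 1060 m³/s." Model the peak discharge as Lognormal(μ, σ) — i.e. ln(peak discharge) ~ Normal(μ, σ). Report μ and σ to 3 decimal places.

μ ≈ 5.932, σ ≈ 0.843

If T ~ Lognormal(μ,σ) then ln T ~ Normal(μ,σ), so the p-quantile of ln T is μ + z_p·σ.
ln(128) = 4.852 and ln(1060) = 6.966; z_{0.1} = -1.282, z_{0.89} = 1.227.
σ = (6.966 − 4.852)/(1.227 − (-1.282)) = 0.843.
μ = 4.852 − (-1.282)·0.843 = 5.932.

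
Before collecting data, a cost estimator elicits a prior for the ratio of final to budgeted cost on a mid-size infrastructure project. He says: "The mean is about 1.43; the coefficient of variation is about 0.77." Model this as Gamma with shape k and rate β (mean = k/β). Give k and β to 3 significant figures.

For Gamma(k, rate β): mean = k/β, variance = k/β², so CV = 1/√k.
CV = 0.77, hence k = 1/CV² = 1.69.
Then β = k/mean = 1.69/1.43 = 1.18.

k ≈ 1.69, β ≈ 1.18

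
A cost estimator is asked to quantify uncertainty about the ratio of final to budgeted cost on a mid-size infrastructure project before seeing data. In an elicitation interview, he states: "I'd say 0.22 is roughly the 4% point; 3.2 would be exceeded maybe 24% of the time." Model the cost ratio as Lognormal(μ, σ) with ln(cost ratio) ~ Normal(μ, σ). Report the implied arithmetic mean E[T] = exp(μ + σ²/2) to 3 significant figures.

E[T] ≈ 2.68

If T ~ Lognormal(μ,σ) then ln T ~ Normal(μ,σ), so the p-quantile of ln T is μ + z_p·σ.
ln(0.22) = -1.514 and ln(3.2) = 1.163; z_{0.04} = -1.751, z_{0.76} = 0.7063.
σ = (1.163 − -1.514)/(0.7063 − (-1.751)) = 1.090.
μ = -1.514 − (-1.751)·1.090 = 0.394.
E[T] = exp(μ + σ²/2) = exp(0.394 + 0.5937) = 2.68.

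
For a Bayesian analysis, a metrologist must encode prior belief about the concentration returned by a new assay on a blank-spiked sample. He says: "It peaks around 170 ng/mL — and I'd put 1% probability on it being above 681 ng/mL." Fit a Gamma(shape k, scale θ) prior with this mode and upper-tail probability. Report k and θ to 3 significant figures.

Gamma(k,θ) with k>1 has mode (k−1)θ, so θ = 170/(k−1).
Need P(X < 681) = 0.99 with θ tied to k this way. Start at k = 2, θ = 170: P(X<681) ≈ 0.909.
Too low — raise k to concentrate. Iterating converges to k ≈ 3.17.
Then θ = 170/(3.17−1) ≈ 78.4.

k ≈ 3.17, θ ≈ 78.4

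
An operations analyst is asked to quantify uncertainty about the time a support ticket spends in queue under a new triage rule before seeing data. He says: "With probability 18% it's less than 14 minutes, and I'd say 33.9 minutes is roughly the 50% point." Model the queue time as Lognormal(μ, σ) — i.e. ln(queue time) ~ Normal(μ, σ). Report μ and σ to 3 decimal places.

μ ≈ 3.523, σ ≈ 0.966

If T ~ Lognormal(μ,σ) then ln T ~ Normal(μ,σ), so the p-quantile of ln T is μ + z_p·σ.
ln(14) = 2.639 and ln(33.9) = 3.523; z_{0.18} = -0.9154, z_{0.5} = 0.
σ = (3.523 − 2.639)/(0 − (-0.9154)) = 0.966.
μ = 2.639 − (-0.9154)·0.966 = 3.523.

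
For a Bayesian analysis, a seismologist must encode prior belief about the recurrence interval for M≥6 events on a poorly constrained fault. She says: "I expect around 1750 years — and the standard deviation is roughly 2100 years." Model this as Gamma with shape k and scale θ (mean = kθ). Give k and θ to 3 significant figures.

k ≈ 0.694, θ ≈ 2520

For Gamma(k, scale θ): mean = kθ, variance = kθ², so CV = 1/√k.
CV = SD/mean = 2100/1750 = 1.2, hence k = 1/CV² = 0.694.
Then θ = mean/k = 1750/0.694 = 2520.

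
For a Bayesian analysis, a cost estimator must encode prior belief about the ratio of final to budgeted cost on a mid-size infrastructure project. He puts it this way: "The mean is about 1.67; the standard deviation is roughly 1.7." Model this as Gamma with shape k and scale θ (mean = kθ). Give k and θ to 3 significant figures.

k ≈ 0.965, θ ≈ 1.73

For Gamma(k, scale θ): mean = kθ, variance = kθ², so CV = 1/√k.
CV = SD/mean = 1.7/1.67 = 1.018, hence k = 1/CV² = 0.965.
Then θ = mean/k = 1.67/0.965 = 1.73.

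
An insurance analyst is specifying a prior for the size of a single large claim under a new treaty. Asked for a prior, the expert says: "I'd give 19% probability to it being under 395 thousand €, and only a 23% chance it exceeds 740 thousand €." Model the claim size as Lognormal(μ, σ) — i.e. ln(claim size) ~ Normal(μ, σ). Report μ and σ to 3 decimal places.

μ ≈ 6.320, σ ≈ 0.388

If T ~ Lognormal(μ,σ) then ln T ~ Normal(μ,σ), so the p-quantile of ln T is μ + z_p·σ.
ln(395) = 5.979 and ln(740) = 6.607; z_{0.19} = -0.8779, z_{0.77} = 0.7388.
σ = (6.607 − 5.979)/(0.7388 − (-0.8779)) = 0.388.
μ = 5.979 − (-0.8779)·0.388 = 6.320.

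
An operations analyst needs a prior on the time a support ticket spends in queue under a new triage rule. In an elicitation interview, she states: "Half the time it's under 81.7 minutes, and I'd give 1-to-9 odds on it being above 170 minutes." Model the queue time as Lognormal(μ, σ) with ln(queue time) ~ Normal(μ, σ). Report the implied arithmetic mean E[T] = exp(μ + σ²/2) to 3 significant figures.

E[T] ≈ 96.2 minutes

If T ~ Lognormal(μ,σ) then ln T ~ Normal(μ,σ), so the p-quantile of ln T is μ + z_p·σ.
ln(81.7) = 4.403 and ln(170) = 5.136; z_{0.5} = 0, z_{0.9} = 1.282.
σ = (5.136 − 4.403)/(1.282 − (0)) = 0.572.
μ = 4.403 − (0)·0.572 = 4.403.
E[T] = exp(μ + σ²/2) = exp(4.403 + 0.1635) = 96.2 minutes.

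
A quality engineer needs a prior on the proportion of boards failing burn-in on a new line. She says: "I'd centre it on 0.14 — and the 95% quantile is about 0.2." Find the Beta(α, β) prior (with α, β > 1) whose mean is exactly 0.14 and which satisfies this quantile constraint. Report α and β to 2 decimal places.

With mean 0.14 fixed, write α = 0.14s, β = 0.86s where s = α+β.
Need P(θ < 0.2) = 0.95 under Beta(0.14s, 0.86s). Normal approximation: (q−m)/√(m(1−m)/s) ≈ z_{0.95} = 1.64, so s ≈ 0.14·0.86·(1.64)²/(0.2−0.14)² = 90.5.
At s = 90.5: P(θ<0.2) ≈ 0.940. Adjusting to match 0.95 gives s ≈ 102.06.
So α = 0.14·102.06 ≈ 14.29, β = 0.86·102.06 ≈ 87.77.

α ≈ 14.29, β ≈ 87.77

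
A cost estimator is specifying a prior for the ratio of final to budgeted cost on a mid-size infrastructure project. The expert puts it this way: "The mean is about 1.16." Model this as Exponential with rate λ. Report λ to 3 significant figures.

Exponential mean = 1/λ, so λ = 1/1.16 = 0.862.

λ ≈ 0.862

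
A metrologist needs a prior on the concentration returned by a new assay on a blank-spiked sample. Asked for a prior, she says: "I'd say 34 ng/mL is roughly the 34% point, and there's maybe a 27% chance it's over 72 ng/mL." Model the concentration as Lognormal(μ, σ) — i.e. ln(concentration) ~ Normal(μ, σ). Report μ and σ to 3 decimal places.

μ ≈ 3.828, σ ≈ 0.732

If T ~ Lognormal(μ,σ) then ln T ~ Normal(μ,σ), so the p-quantile of ln T is μ + z_p·σ.
ln(34) = 3.526 and ln(72) = 4.277; z_{0.34} = -0.4125, z_{0.73} = 0.6128.
σ = (4.277 − 3.526)/(0.6128 − (-0.4125)) = 0.732.
μ = 3.526 − (-0.4125)·0.732 = 3.828.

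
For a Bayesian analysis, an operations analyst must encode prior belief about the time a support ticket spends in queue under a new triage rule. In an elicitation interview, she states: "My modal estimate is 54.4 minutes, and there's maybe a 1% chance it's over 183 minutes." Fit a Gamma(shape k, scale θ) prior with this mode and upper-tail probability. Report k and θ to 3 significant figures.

Gamma(k,θ) with k>1 has mode (k−1)θ, so θ = 54.4/(k−1).
Need P(X < 183) = 0.99 with θ tied to k this way. Start at k = 2, θ = 54.4: P(X<183) ≈ 0.849.
Too low — raise k to concentrate. Iterating converges to k ≈ 3.97.
Then θ = 54.4/(3.97−1) ≈ 18.3.

k ≈ 3.97, θ ≈ 18.3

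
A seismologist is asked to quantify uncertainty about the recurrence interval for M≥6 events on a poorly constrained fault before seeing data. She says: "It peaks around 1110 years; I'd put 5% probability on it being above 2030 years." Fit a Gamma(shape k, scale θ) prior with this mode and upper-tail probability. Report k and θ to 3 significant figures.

k ≈ 8.64, θ ≈ 145

Gamma(k,θ) with k>1 has mode (k−1)θ, so θ = 1110/(k−1).
Need P(X < 2030) = 0.95 with θ tied to k this way. Start at k = 2, θ = 1110: P(X<2030) ≈ 0.546.
Too low — raise k to concentrate. Iterating converges to k ≈ 8.64.
Then θ = 1110/(8.64−1) ≈ 145.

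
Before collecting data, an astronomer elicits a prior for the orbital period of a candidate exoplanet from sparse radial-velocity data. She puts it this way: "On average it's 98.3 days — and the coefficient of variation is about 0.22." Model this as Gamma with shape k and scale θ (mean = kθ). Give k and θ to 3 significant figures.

k ≈ 20.7, θ ≈ 4.76

For Gamma(k, scale θ): mean = kθ, variance = kθ², so CV = 1/√k.
CV = 0.22, hence k = 1/CV² = 20.7.
Then θ = mean/k = 98.3/20.7 = 4.76.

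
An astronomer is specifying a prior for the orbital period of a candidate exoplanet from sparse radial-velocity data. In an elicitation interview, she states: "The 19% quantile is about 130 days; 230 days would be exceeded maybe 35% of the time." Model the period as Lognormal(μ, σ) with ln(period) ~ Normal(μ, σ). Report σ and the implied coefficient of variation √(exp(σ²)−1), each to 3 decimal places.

If T ~ Lognormal(μ,σ) then ln T ~ Normal(μ,σ), so the p-quantile of ln T is μ + z_p·σ.
ln(130) = 4.868 and ln(230) = 5.438; z_{0.19} = -0.8779, z_{0.65} = 0.3853.
σ = (5.438 − 4.868)/(0.3853 − (-0.8779)) = 0.452.
μ = 4.868 − (-0.8779)·0.452 = 5.264.
CV = √(exp(σ²)−1) = √(exp(0.2040)−1) = 0.476.

σ ≈ 0.452, CV ≈ 0.476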